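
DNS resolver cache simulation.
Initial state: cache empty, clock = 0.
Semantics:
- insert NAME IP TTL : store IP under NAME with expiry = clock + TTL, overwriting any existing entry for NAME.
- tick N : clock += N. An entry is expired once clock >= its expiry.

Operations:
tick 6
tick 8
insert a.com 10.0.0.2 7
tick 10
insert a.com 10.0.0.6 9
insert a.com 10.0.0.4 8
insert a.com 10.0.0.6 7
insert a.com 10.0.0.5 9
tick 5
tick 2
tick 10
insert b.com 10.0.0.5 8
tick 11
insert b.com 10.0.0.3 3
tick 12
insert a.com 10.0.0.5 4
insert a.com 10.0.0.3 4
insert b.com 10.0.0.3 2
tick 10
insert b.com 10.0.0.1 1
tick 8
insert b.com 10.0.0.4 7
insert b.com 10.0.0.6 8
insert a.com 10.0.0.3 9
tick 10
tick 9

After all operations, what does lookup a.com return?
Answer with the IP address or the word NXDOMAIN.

Answer: NXDOMAIN

Derivation:
Op 1: tick 6 -> clock=6.
Op 2: tick 8 -> clock=14.
Op 3: insert a.com -> 10.0.0.2 (expiry=14+7=21). clock=14
Op 4: tick 10 -> clock=24. purged={a.com}
Op 5: insert a.com -> 10.0.0.6 (expiry=24+9=33). clock=24
Op 6: insert a.com -> 10.0.0.4 (expiry=24+8=32). clock=24
Op 7: insert a.com -> 10.0.0.6 (expiry=24+7=31). clock=24
Op 8: insert a.com -> 10.0.0.5 (expiry=24+9=33). clock=24
Op 9: tick 5 -> clock=29.
Op 10: tick 2 -> clock=31.
Op 11: tick 10 -> clock=41. purged={a.com}
Op 12: insert b.com -> 10.0.0.5 (expiry=41+8=49). clock=41
Op 13: tick 11 -> clock=52. purged={b.com}
Op 14: insert b.com -> 10.0.0.3 (expiry=52+3=55). clock=52
Op 15: tick 12 -> clock=64. purged={b.com}
Op 16: insert a.com -> 10.0.0.5 (expiry=64+4=68). clock=64
Op 17: insert a.com -> 10.0.0.3 (expiry=64+4=68). clock=64
Op 18: insert b.com -> 10.0.0.3 (expiry=64+2=66). clock=64
Op 19: tick 10 -> clock=74. purged={a.com,b.com}
Op 20: insert b.com -> 10.0.0.1 (expiry=74+1=75). clock=74
Op 21: tick 8 -> clock=82. purged={b.com}
Op 22: insert b.com -> 10.0.0.4 (expiry=82+7=89). clock=82
Op 23: insert b.com -> 10.0.0.6 (expiry=82+8=90). clock=82
Op 24: insert a.com -> 10.0.0.3 (expiry=82+9=91). clock=82
Op 25: tick 10 -> clock=92. purged={a.com,b.com}
Op 26: tick 9 -> clock=101.
lookup a.com: not in cache (expired or never inserted)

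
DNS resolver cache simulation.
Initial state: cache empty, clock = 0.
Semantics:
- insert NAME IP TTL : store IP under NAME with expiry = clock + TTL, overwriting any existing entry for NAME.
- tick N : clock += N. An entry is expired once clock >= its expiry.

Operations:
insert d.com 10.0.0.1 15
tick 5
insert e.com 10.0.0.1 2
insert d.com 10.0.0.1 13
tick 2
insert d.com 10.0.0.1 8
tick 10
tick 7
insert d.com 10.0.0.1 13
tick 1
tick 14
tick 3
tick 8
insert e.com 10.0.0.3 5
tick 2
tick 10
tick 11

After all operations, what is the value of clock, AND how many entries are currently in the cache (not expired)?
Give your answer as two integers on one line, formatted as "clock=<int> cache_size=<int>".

Answer: clock=73 cache_size=0

Derivation:
Op 1: insert d.com -> 10.0.0.1 (expiry=0+15=15). clock=0
Op 2: tick 5 -> clock=5.
Op 3: insert e.com -> 10.0.0.1 (expiry=5+2=7). clock=5
Op 4: insert d.com -> 10.0.0.1 (expiry=5+13=18). clock=5
Op 5: tick 2 -> clock=7. purged={e.com}
Op 6: insert d.com -> 10.0.0.1 (expiry=7+8=15). clock=7
Op 7: tick 10 -> clock=17. purged={d.com}
Op 8: tick 7 -> clock=24.
Op 9: insert d.com -> 10.0.0.1 (expiry=24+13=37). clock=24
Op 10: tick 1 -> clock=25.
Op 11: tick 14 -> clock=39. purged={d.com}
Op 12: tick 3 -> clock=42.
Op 13: tick 8 -> clock=50.
Op 14: insert e.com -> 10.0.0.3 (expiry=50+5=55). clock=50
Op 15: tick 2 -> clock=52.
Op 16: tick 10 -> clock=62. purged={e.com}
Op 17: tick 11 -> clock=73.
Final clock = 73
Final cache (unexpired): {} -> size=0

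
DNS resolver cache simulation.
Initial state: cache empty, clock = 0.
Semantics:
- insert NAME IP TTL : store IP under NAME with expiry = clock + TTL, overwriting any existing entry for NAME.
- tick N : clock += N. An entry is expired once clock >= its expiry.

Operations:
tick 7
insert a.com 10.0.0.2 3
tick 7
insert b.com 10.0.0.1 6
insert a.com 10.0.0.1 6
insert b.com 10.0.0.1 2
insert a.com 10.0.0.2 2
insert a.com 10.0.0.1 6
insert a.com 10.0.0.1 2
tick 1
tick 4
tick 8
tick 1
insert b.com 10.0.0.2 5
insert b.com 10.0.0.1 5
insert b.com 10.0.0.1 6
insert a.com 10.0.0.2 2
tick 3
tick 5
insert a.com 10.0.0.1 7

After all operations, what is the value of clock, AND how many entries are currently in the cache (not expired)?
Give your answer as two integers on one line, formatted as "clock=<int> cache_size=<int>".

Op 1: tick 7 -> clock=7.
Op 2: insert a.com -> 10.0.0.2 (expiry=7+3=10). clock=7
Op 3: tick 7 -> clock=14. purged={a.com}
Op 4: insert b.com -> 10.0.0.1 (expiry=14+6=20). clock=14
Op 5: insert a.com -> 10.0.0.1 (expiry=14+6=20). clock=14
Op 6: insert b.com -> 10.0.0.1 (expiry=14+2=16). clock=14
Op 7: insert a.com -> 10.0.0.2 (expiry=14+2=16). clock=14
Op 8: insert a.com -> 10.0.0.1 (expiry=14+6=20). clock=14
Op 9: insert a.com -> 10.0.0.1 (expiry=14+2=16). clock=14
Op 10: tick 1 -> clock=15.
Op 11: tick 4 -> clock=19. purged={a.com,b.com}
Op 12: tick 8 -> clock=27.
Op 13: tick 1 -> clock=28.
Op 14: insert b.com -> 10.0.0.2 (expiry=28+5=33). clock=28
Op 15: insert b.com -> 10.0.0.1 (expiry=28+5=33). clock=28
Op 16: insert b.com -> 10.0.0.1 (expiry=28+6=34). clock=28
Op 17: insert a.com -> 10.0.0.2 (expiry=28+2=30). clock=28
Op 18: tick 3 -> clock=31. purged={a.com}
Op 19: tick 5 -> clock=36. purged={b.com}
Op 20: insert a.com -> 10.0.0.1 (expiry=36+7=43). clock=36
Final clock = 36
Final cache (unexpired): {a.com} -> size=1

Answer: clock=36 cache_size=1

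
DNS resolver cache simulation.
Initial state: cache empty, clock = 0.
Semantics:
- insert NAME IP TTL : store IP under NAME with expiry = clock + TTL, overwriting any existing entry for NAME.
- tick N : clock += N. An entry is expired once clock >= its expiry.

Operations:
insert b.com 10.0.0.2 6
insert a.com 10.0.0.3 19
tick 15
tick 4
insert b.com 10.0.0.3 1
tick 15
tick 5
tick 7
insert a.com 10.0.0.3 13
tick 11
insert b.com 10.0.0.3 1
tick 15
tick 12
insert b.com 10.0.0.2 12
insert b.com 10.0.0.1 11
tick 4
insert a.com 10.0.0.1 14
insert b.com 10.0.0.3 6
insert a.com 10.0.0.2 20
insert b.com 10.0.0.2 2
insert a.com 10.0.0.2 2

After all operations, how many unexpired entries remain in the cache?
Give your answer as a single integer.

Op 1: insert b.com -> 10.0.0.2 (expiry=0+6=6). clock=0
Op 2: insert a.com -> 10.0.0.3 (expiry=0+19=19). clock=0
Op 3: tick 15 -> clock=15. purged={b.com}
Op 4: tick 4 -> clock=19. purged={a.com}
Op 5: insert b.com -> 10.0.0.3 (expiry=19+1=20). clock=19
Op 6: tick 15 -> clock=34. purged={b.com}
Op 7: tick 5 -> clock=39.
Op 8: tick 7 -> clock=46.
Op 9: insert a.com -> 10.0.0.3 (expiry=46+13=59). clock=46
Op 10: tick 11 -> clock=57.
Op 11: insert b.com -> 10.0.0.3 (expiry=57+1=58). clock=57
Op 12: tick 15 -> clock=72. purged={a.com,b.com}
Op 13: tick 12 -> clock=84.
Op 14: insert b.com -> 10.0.0.2 (expiry=84+12=96). clock=84
Op 15: insert b.com -> 10.0.0.1 (expiry=84+11=95). clock=84
Op 16: tick 4 -> clock=88.
Op 17: insert a.com -> 10.0.0.1 (expiry=88+14=102). clock=88
Op 18: insert b.com -> 10.0.0.3 (expiry=88+6=94). clock=88
Op 19: insert a.com -> 10.0.0.2 (expiry=88+20=108). clock=88
Op 20: insert b.com -> 10.0.0.2 (expiry=88+2=90). clock=88
Op 21: insert a.com -> 10.0.0.2 (expiry=88+2=90). clock=88
Final cache (unexpired): {a.com,b.com} -> size=2

Answer: 2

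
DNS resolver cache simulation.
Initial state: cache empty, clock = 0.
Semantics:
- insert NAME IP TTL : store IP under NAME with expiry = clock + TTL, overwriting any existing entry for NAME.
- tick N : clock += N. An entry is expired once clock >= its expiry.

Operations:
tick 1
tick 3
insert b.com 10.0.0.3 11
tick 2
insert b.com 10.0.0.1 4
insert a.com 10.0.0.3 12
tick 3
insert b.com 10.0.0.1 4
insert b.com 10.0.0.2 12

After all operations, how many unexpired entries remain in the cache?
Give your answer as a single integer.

Answer: 2

Derivation:
Op 1: tick 1 -> clock=1.
Op 2: tick 3 -> clock=4.
Op 3: insert b.com -> 10.0.0.3 (expiry=4+11=15). clock=4
Op 4: tick 2 -> clock=6.
Op 5: insert b.com -> 10.0.0.1 (expiry=6+4=10). clock=6
Op 6: insert a.com -> 10.0.0.3 (expiry=6+12=18). clock=6
Op 7: tick 3 -> clock=9.
Op 8: insert b.com -> 10.0.0.1 (expiry=9+4=13). clock=9
Op 9: insert b.com -> 10.0.0.2 (expiry=9+12=21). clock=9
Final cache (unexpired): {a.com,b.com} -> size=2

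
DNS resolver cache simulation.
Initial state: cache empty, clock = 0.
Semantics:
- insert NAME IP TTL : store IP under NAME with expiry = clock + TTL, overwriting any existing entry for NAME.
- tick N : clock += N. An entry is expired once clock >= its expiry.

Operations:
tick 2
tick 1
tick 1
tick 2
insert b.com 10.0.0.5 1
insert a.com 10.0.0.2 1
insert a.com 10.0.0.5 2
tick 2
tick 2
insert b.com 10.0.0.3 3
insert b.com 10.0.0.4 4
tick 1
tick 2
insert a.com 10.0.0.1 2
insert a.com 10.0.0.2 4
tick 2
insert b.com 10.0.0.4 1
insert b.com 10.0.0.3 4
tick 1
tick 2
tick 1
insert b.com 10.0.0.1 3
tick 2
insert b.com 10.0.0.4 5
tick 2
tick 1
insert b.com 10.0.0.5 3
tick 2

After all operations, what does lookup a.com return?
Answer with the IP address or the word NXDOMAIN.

Answer: NXDOMAIN

Derivation:
Op 1: tick 2 -> clock=2.
Op 2: tick 1 -> clock=3.
Op 3: tick 1 -> clock=4.
Op 4: tick 2 -> clock=6.
Op 5: insert b.com -> 10.0.0.5 (expiry=6+1=7). clock=6
Op 6: insert a.com -> 10.0.0.2 (expiry=6+1=7). clock=6
Op 7: insert a.com -> 10.0.0.5 (expiry=6+2=8). clock=6
Op 8: tick 2 -> clock=8. purged={a.com,b.com}
Op 9: tick 2 -> clock=10.
Op 10: insert b.com -> 10.0.0.3 (expiry=10+3=13). clock=10
Op 11: insert b.com -> 10.0.0.4 (expiry=10+4=14). clock=10
Op 12: tick 1 -> clock=11.
Op 13: tick 2 -> clock=13.
Op 14: insert a.com -> 10.0.0.1 (expiry=13+2=15). clock=13
Op 15: insert a.com -> 10.0.0.2 (expiry=13+4=17). clock=13
Op 16: tick 2 -> clock=15. purged={b.com}
Op 17: insert b.com -> 10.0.0.4 (expiry=15+1=16). clock=15
Op 18: insert b.com -> 10.0.0.3 (expiry=15+4=19). clock=15
Op 19: tick 1 -> clock=16.
Op 20: tick 2 -> clock=18. purged={a.com}
Op 21: tick 1 -> clock=19. purged={b.com}
Op 22: insert b.com -> 10.0.0.1 (expiry=19+3=22). clock=19
Op 23: tick 2 -> clock=21.
Op 24: insert b.com -> 10.0.0.4 (expiry=21+5=26). clock=21
Op 25: tick 2 -> clock=23.
Op 26: tick 1 -> clock=24.
Op 27: insert b.com -> 10.0.0.5 (expiry=24+3=27). clock=24
Op 28: tick 2 -> clock=26.
lookup a.com: not in cache (expired or never inserted)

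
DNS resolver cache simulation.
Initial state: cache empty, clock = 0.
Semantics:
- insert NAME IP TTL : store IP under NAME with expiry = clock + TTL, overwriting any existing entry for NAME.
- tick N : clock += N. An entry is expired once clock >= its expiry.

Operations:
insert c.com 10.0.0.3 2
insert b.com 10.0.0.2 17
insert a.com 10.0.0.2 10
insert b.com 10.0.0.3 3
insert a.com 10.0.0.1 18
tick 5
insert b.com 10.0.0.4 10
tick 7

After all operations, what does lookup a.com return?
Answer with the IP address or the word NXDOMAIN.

Op 1: insert c.com -> 10.0.0.3 (expiry=0+2=2). clock=0
Op 2: insert b.com -> 10.0.0.2 (expiry=0+17=17). clock=0
Op 3: insert a.com -> 10.0.0.2 (expiry=0+10=10). clock=0
Op 4: insert b.com -> 10.0.0.3 (expiry=0+3=3). clock=0
Op 5: insert a.com -> 10.0.0.1 (expiry=0+18=18). clock=0
Op 6: tick 5 -> clock=5. purged={b.com,c.com}
Op 7: insert b.com -> 10.0.0.4 (expiry=5+10=15). clock=5
Op 8: tick 7 -> clock=12.
lookup a.com: present, ip=10.0.0.1 expiry=18 > clock=12

Answer: 10.0.0.1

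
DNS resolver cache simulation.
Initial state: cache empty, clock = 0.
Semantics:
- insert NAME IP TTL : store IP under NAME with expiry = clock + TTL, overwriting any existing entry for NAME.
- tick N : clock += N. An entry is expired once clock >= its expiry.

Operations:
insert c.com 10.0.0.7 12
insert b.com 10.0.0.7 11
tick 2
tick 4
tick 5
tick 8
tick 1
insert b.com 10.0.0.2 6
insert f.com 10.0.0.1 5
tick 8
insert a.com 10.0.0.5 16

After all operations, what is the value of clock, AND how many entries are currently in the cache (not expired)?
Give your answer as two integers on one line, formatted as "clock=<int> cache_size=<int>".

Answer: clock=28 cache_size=1

Derivation:
Op 1: insert c.com -> 10.0.0.7 (expiry=0+12=12). clock=0
Op 2: insert b.com -> 10.0.0.7 (expiry=0+11=11). clock=0
Op 3: tick 2 -> clock=2.
Op 4: tick 4 -> clock=6.
Op 5: tick 5 -> clock=11. purged={b.com}
Op 6: tick 8 -> clock=19. purged={c.com}
Op 7: tick 1 -> clock=20.
Op 8: insert b.com -> 10.0.0.2 (expiry=20+6=26). clock=20
Op 9: insert f.com -> 10.0.0.1 (expiry=20+5=25). clock=20
Op 10: tick 8 -> clock=28. purged={b.com,f.com}
Op 11: insert a.com -> 10.0.0.5 (expiry=28+16=44). clock=28
Final clock = 28
Final cache (unexpired): {a.com} -> size=1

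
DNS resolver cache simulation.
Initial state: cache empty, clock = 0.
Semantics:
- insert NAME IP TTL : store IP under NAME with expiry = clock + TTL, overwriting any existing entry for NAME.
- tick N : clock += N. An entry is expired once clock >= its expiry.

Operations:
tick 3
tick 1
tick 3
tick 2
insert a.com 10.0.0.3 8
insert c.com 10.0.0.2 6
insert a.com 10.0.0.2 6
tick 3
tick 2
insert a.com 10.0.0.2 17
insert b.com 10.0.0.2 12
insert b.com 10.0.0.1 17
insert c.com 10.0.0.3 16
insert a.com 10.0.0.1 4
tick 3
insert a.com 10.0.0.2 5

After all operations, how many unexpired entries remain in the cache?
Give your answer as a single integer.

Answer: 3

Derivation:
Op 1: tick 3 -> clock=3.
Op 2: tick 1 -> clock=4.
Op 3: tick 3 -> clock=7.
Op 4: tick 2 -> clock=9.
Op 5: insert a.com -> 10.0.0.3 (expiry=9+8=17). clock=9
Op 6: insert c.com -> 10.0.0.2 (expiry=9+6=15). clock=9
Op 7: insert a.com -> 10.0.0.2 (expiry=9+6=15). clock=9
Op 8: tick 3 -> clock=12.
Op 9: tick 2 -> clock=14.
Op 10: insert a.com -> 10.0.0.2 (expiry=14+17=31). clock=14
Op 11: insert b.com -> 10.0.0.2 (expiry=14+12=26). clock=14
Op 12: insert b.com -> 10.0.0.1 (expiry=14+17=31). clock=14
Op 13: insert c.com -> 10.0.0.3 (expiry=14+16=30). clock=14
Op 14: insert a.com -> 10.0.0.1 (expiry=14+4=18). clock=14
Op 15: tick 3 -> clock=17.
Op 16: insert a.com -> 10.0.0.2 (expiry=17+5=22). clock=17
Final cache (unexpired): {a.com,b.com,c.com} -> size=3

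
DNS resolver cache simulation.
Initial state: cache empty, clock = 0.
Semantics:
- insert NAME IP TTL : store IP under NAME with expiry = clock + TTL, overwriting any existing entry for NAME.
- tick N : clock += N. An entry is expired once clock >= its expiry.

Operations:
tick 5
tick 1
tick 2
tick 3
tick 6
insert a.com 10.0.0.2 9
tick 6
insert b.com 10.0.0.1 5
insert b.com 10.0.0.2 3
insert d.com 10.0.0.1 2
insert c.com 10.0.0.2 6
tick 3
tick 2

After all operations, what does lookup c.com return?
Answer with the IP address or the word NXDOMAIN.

Answer: 10.0.0.2

Derivation:
Op 1: tick 5 -> clock=5.
Op 2: tick 1 -> clock=6.
Op 3: tick 2 -> clock=8.
Op 4: tick 3 -> clock=11.
Op 5: tick 6 -> clock=17.
Op 6: insert a.com -> 10.0.0.2 (expiry=17+9=26). clock=17
Op 7: tick 6 -> clock=23.
Op 8: insert b.com -> 10.0.0.1 (expiry=23+5=28). clock=23
Op 9: insert b.com -> 10.0.0.2 (expiry=23+3=26). clock=23
Op 10: insert d.com -> 10.0.0.1 (expiry=23+2=25). clock=23
Op 11: insert c.com -> 10.0.0.2 (expiry=23+6=29). clock=23
Op 12: tick 3 -> clock=26. purged={a.com,b.com,d.com}
Op 13: tick 2 -> clock=28.
lookup c.com: present, ip=10.0.0.2 expiry=29 > clock=28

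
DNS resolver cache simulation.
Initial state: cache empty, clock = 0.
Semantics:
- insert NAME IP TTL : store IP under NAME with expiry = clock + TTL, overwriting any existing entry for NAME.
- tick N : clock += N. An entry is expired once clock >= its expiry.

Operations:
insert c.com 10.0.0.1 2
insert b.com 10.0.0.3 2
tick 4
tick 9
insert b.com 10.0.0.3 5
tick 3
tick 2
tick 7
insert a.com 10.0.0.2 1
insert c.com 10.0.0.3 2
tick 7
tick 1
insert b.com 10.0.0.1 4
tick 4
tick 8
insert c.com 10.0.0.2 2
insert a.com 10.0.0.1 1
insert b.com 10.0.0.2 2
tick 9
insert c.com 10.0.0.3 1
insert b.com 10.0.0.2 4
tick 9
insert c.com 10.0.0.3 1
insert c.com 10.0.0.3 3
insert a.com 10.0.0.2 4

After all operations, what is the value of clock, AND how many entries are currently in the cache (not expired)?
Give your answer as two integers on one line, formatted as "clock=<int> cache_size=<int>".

Answer: clock=63 cache_size=2

Derivation:
Op 1: insert c.com -> 10.0.0.1 (expiry=0+2=2). clock=0
Op 2: insert b.com -> 10.0.0.3 (expiry=0+2=2). clock=0
Op 3: tick 4 -> clock=4. purged={b.com,c.com}
Op 4: tick 9 -> clock=13.
Op 5: insert b.com -> 10.0.0.3 (expiry=13+5=18). clock=13
Op 6: tick 3 -> clock=16.
Op 7: tick 2 -> clock=18. purged={b.com}
Op 8: tick 7 -> clock=25.
Op 9: insert a.com -> 10.0.0.2 (expiry=25+1=26). clock=25
Op 10: insert c.com -> 10.0.0.3 (expiry=25+2=27). clock=25
Op 11: tick 7 -> clock=32. purged={a.com,c.com}
Op 12: tick 1 -> clock=33.
Op 13: insert b.com -> 10.0.0.1 (expiry=33+4=37). clock=33
Op 14: tick 4 -> clock=37. purged={b.com}
Op 15: tick 8 -> clock=45.
Op 16: insert c.com -> 10.0.0.2 (expiry=45+2=47). clock=45
Op 17: insert a.com -> 10.0.0.1 (expiry=45+1=46). clock=45
Op 18: insert b.com -> 10.0.0.2 (expiry=45+2=47). clock=45
Op 19: tick 9 -> clock=54. purged={a.com,b.com,c.com}
Op 20: insert c.com -> 10.0.0.3 (expiry=54+1=55). clock=54
Op 21: insert b.com -> 10.0.0.2 (expiry=54+4=58). clock=54
Op 22: tick 9 -> clock=63. purged={b.com,c.com}
Op 23: insert c.com -> 10.0.0.3 (expiry=63+1=64). clock=63
Op 24: insert c.com -> 10.0.0.3 (expiry=63+3=66). clock=63
Op 25: insert a.com -> 10.0.0.2 (expiry=63+4=67). clock=63
Final clock = 63
Final cache (unexpired): {a.com,c.com} -> size=2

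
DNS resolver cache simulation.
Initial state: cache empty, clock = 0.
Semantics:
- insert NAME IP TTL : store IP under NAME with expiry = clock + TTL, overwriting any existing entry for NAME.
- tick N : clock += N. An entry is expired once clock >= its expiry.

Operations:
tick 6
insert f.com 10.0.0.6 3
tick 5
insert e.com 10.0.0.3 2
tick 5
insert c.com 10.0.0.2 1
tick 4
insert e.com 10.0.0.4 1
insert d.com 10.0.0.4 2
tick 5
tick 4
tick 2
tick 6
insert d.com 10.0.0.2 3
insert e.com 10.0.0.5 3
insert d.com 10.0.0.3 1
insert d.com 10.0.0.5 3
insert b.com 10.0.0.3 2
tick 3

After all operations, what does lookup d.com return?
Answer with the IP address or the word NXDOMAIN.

Answer: NXDOMAIN

Derivation:
Op 1: tick 6 -> clock=6.
Op 2: insert f.com -> 10.0.0.6 (expiry=6+3=9). clock=6
Op 3: tick 5 -> clock=11. purged={f.com}
Op 4: insert e.com -> 10.0.0.3 (expiry=11+2=13). clock=11
Op 5: tick 5 -> clock=16. purged={e.com}
Op 6: insert c.com -> 10.0.0.2 (expiry=16+1=17). clock=16
Op 7: tick 4 -> clock=20. purged={c.com}
Op 8: insert e.com -> 10.0.0.4 (expiry=20+1=21). clock=20
Op 9: insert d.com -> 10.0.0.4 (expiry=20+2=22). clock=20
Op 10: tick 5 -> clock=25. purged={d.com,e.com}
Op 11: tick 4 -> clock=29.
Op 12: tick 2 -> clock=31.
Op 13: tick 6 -> clock=37.
Op 14: insert d.com -> 10.0.0.2 (expiry=37+3=40). clock=37
Op 15: insert e.com -> 10.0.0.5 (expiry=37+3=40). clock=37
Op 16: insert d.com -> 10.0.0.3 (expiry=37+1=38). clock=37
Op 17: insert d.com -> 10.0.0.5 (expiry=37+3=40). clock=37
Op 18: insert b.com -> 10.0.0.3 (expiry=37+2=39). clock=37
Op 19: tick 3 -> clock=40. purged={b.com,d.com,e.com}
lookup d.com: not in cache (expired or never inserted)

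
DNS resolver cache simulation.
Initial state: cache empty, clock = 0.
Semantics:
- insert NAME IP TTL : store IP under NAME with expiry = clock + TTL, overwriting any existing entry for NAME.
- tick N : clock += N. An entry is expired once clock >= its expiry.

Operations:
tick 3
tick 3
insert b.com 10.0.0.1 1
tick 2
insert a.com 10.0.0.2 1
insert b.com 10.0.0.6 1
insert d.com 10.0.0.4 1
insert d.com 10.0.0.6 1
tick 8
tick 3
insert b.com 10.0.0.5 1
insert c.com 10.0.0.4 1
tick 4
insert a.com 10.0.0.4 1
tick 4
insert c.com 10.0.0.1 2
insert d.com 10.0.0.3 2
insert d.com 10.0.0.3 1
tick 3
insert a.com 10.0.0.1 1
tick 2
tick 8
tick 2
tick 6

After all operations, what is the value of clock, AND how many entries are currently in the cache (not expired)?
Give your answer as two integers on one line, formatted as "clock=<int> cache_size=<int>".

Op 1: tick 3 -> clock=3.
Op 2: tick 3 -> clock=6.
Op 3: insert b.com -> 10.0.0.1 (expiry=6+1=7). clock=6
Op 4: tick 2 -> clock=8. purged={b.com}
Op 5: insert a.com -> 10.0.0.2 (expiry=8+1=9). clock=8
Op 6: insert b.com -> 10.0.0.6 (expiry=8+1=9). clock=8
Op 7: insert d.com -> 10.0.0.4 (expiry=8+1=9). clock=8
Op 8: insert d.com -> 10.0.0.6 (expiry=8+1=9). clock=8
Op 9: tick 8 -> clock=16. purged={a.com,b.com,d.com}
Op 10: tick 3 -> clock=19.
Op 11: insert b.com -> 10.0.0.5 (expiry=19+1=20). clock=19
Op 12: insert c.com -> 10.0.0.4 (expiry=19+1=20). clock=19
Op 13: tick 4 -> clock=23. purged={b.com,c.com}
Op 14: insert a.com -> 10.0.0.4 (expiry=23+1=24). clock=23
Op 15: tick 4 -> clock=27. purged={a.com}
Op 16: insert c.com -> 10.0.0.1 (expiry=27+2=29). clock=27
Op 17: insert d.com -> 10.0.0.3 (expiry=27+2=29). clock=27
Op 18: insert d.com -> 10.0.0.3 (expiry=27+1=28). clock=27
Op 19: tick 3 -> clock=30. purged={c.com,d.com}
Op 20: insert a.com -> 10.0.0.1 (expiry=30+1=31). clock=30
Op 21: tick 2 -> clock=32. purged={a.com}
Op 22: tick 8 -> clock=40.
Op 23: tick 2 -> clock=42.
Op 24: tick 6 -> clock=48.
Final clock = 48
Final cache (unexpired): {} -> size=0

Answer: clock=48 cache_size=0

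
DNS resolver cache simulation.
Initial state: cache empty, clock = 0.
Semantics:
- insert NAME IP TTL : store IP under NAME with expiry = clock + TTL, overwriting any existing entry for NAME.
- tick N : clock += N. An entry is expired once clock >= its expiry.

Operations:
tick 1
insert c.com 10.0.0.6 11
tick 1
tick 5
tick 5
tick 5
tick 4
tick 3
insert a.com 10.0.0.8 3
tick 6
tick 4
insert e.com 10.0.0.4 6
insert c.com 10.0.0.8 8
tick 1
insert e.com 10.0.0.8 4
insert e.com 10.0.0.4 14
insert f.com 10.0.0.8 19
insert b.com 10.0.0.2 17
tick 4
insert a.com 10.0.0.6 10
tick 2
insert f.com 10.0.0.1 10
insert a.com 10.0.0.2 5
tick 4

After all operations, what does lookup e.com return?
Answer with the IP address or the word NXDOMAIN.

Answer: 10.0.0.4

Derivation:
Op 1: tick 1 -> clock=1.
Op 2: insert c.com -> 10.0.0.6 (expiry=1+11=12). clock=1
Op 3: tick 1 -> clock=2.
Op 4: tick 5 -> clock=7.
Op 5: tick 5 -> clock=12. purged={c.com}
Op 6: tick 5 -> clock=17.
Op 7: tick 4 -> clock=21.
Op 8: tick 3 -> clock=24.
Op 9: insert a.com -> 10.0.0.8 (expiry=24+3=27). clock=24
Op 10: tick 6 -> clock=30. purged={a.com}
Op 11: tick 4 -> clock=34.
Op 12: insert e.com -> 10.0.0.4 (expiry=34+6=40). clock=34
Op 13: insert c.com -> 10.0.0.8 (expiry=34+8=42). clock=34
Op 14: tick 1 -> clock=35.
Op 15: insert e.com -> 10.0.0.8 (expiry=35+4=39). clock=35
Op 16: insert e.com -> 10.0.0.4 (expiry=35+14=49). clock=35
Op 17: insert f.com -> 10.0.0.8 (expiry=35+19=54). clock=35
Op 18: insert b.com -> 10.0.0.2 (expiry=35+17=52). clock=35
Op 19: tick 4 -> clock=39.
Op 20: insert a.com -> 10.0.0.6 (expiry=39+10=49). clock=39
Op 21: tick 2 -> clock=41.
Op 22: insert f.com -> 10.0.0.1 (expiry=41+10=51). clock=41
Op 23: insert a.com -> 10.0.0.2 (expiry=41+5=46). clock=41
Op 24: tick 4 -> clock=45. purged={c.com}
lookup e.com: present, ip=10.0.0.4 expiry=49 > clock=45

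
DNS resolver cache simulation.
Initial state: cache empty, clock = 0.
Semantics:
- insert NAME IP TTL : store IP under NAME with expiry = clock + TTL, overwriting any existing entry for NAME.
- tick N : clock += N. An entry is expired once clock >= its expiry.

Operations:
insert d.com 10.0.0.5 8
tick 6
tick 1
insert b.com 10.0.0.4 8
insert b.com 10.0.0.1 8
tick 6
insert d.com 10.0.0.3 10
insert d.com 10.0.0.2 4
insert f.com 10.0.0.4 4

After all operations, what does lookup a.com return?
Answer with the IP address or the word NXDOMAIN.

Op 1: insert d.com -> 10.0.0.5 (expiry=0+8=8). clock=0
Op 2: tick 6 -> clock=6.
Op 3: tick 1 -> clock=7.
Op 4: insert b.com -> 10.0.0.4 (expiry=7+8=15). clock=7
Op 5: insert b.com -> 10.0.0.1 (expiry=7+8=15). clock=7
Op 6: tick 6 -> clock=13. purged={d.com}
Op 7: insert d.com -> 10.0.0.3 (expiry=13+10=23). clock=13
Op 8: insert d.com -> 10.0.0.2 (expiry=13+4=17). clock=13
Op 9: insert f.com -> 10.0.0.4 (expiry=13+4=17). clock=13
lookup a.com: not in cache (expired or never inserted)

Answer: NXDOMAIN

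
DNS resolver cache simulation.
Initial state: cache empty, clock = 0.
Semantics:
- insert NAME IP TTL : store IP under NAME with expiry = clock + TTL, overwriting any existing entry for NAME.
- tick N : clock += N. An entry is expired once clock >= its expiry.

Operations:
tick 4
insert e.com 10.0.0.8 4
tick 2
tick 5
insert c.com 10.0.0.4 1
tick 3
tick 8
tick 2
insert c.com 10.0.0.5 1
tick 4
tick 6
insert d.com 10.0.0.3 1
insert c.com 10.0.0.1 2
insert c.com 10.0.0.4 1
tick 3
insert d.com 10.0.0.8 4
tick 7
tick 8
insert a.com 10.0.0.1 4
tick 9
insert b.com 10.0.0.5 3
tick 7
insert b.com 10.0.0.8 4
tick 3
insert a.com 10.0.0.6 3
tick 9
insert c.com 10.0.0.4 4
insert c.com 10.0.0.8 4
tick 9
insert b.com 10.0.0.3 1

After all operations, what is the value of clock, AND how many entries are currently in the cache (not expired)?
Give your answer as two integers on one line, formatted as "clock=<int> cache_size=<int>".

Answer: clock=89 cache_size=1

Derivation:
Op 1: tick 4 -> clock=4.
Op 2: insert e.com -> 10.0.0.8 (expiry=4+4=8). clock=4
Op 3: tick 2 -> clock=6.
Op 4: tick 5 -> clock=11. purged={e.com}
Op 5: insert c.com -> 10.0.0.4 (expiry=11+1=12). clock=11
Op 6: tick 3 -> clock=14. purged={c.com}
Op 7: tick 8 -> clock=22.
Op 8: tick 2 -> clock=24.
Op 9: insert c.com -> 10.0.0.5 (expiry=24+1=25). clock=24
Op 10: tick 4 -> clock=28. purged={c.com}
Op 11: tick 6 -> clock=34.
Op 12: insert d.com -> 10.0.0.3 (expiry=34+1=35). clock=34
Op 13: insert c.com -> 10.0.0.1 (expiry=34+2=36). clock=34
Op 14: insert c.com -> 10.0.0.4 (expiry=34+1=35). clock=34
Op 15: tick 3 -> clock=37. purged={c.com,d.com}
Op 16: insert d.com -> 10.0.0.8 (expiry=37+4=41). clock=37
Op 17: tick 7 -> clock=44. purged={d.com}
Op 18: tick 8 -> clock=52.
Op 19: insert a.com -> 10.0.0.1 (expiry=52+4=56). clock=52
Op 20: tick 9 -> clock=61. purged={a.com}
Op 21: insert b.com -> 10.0.0.5 (expiry=61+3=64). clock=61
Op 22: tick 7 -> clock=68. purged={b.com}
Op 23: insert b.com -> 10.0.0.8 (expiry=68+4=72). clock=68
Op 24: tick 3 -> clock=71.
Op 25: insert a.com -> 10.0.0.6 (expiry=71+3=74). clock=71
Op 26: tick 9 -> clock=80. purged={a.com,b.com}
Op 27: insert c.com -> 10.0.0.4 (expiry=80+4=84). clock=80
Op 28: insert c.com -> 10.0.0.8 (expiry=80+4=84). clock=80
Op 29: tick 9 -> clock=89. purged={c.com}
Op 30: insert b.com -> 10.0.0.3 (expiry=89+1=90). clock=89
Final clock = 89
Final cache (unexpired): {b.com} -> size=1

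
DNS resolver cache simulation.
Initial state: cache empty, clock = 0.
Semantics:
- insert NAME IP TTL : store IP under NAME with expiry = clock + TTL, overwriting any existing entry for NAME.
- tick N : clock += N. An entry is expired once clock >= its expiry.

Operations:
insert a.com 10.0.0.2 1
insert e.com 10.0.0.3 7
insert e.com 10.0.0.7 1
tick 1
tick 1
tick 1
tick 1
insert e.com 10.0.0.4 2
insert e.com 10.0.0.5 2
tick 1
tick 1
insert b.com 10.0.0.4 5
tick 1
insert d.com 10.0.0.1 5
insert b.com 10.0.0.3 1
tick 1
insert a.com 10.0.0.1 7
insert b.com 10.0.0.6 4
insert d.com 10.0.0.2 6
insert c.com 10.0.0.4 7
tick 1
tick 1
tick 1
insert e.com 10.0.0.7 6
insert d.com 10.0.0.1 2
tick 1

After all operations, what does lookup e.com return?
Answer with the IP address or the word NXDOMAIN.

Answer: 10.0.0.7

Derivation:
Op 1: insert a.com -> 10.0.0.2 (expiry=0+1=1). clock=0
Op 2: insert e.com -> 10.0.0.3 (expiry=0+7=7). clock=0
Op 3: insert e.com -> 10.0.0.7 (expiry=0+1=1). clock=0
Op 4: tick 1 -> clock=1. purged={a.com,e.com}
Op 5: tick 1 -> clock=2.
Op 6: tick 1 -> clock=3.
Op 7: tick 1 -> clock=4.
Op 8: insert e.com -> 10.0.0.4 (expiry=4+2=6). clock=4
Op 9: insert e.com -> 10.0.0.5 (expiry=4+2=6). clock=4
Op 10: tick 1 -> clock=5.
Op 11: tick 1 -> clock=6. purged={e.com}
Op 12: insert b.com -> 10.0.0.4 (expiry=6+5=11). clock=6
Op 13: tick 1 -> clock=7.
Op 14: insert d.com -> 10.0.0.1 (expiry=7+5=12). clock=7
Op 15: insert b.com -> 10.0.0.3 (expiry=7+1=8). clock=7
Op 16: tick 1 -> clock=8. purged={b.com}
Op 17: insert a.com -> 10.0.0.1 (expiry=8+7=15). clock=8
Op 18: insert b.com -> 10.0.0.6 (expiry=8+4=12). clock=8
Op 19: insert d.com -> 10.0.0.2 (expiry=8+6=14). clock=8
Op 20: insert c.com -> 10.0.0.4 (expiry=8+7=15). clock=8
Op 21: tick 1 -> clock=9.
Op 22: tick 1 -> clock=10.
Op 23: tick 1 -> clock=11.
Op 24: insert e.com -> 10.0.0.7 (expiry=11+6=17). clock=11
Op 25: insert d.com -> 10.0.0.1 (expiry=11+2=13). clock=11
Op 26: tick 1 -> clock=12. purged={b.com}
lookup e.com: present, ip=10.0.0.7 expiry=17 > clock=12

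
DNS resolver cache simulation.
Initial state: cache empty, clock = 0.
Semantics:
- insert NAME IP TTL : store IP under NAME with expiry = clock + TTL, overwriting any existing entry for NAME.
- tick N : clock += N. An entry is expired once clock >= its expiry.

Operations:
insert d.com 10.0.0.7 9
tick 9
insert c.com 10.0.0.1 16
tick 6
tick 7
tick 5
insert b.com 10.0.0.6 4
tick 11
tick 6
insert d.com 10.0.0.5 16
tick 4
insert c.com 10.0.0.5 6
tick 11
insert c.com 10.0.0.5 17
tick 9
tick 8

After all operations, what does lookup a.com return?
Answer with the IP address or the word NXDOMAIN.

Answer: NXDOMAIN

Derivation:
Op 1: insert d.com -> 10.0.0.7 (expiry=0+9=9). clock=0
Op 2: tick 9 -> clock=9. purged={d.com}
Op 3: insert c.com -> 10.0.0.1 (expiry=9+16=25). clock=9
Op 4: tick 6 -> clock=15.
Op 5: tick 7 -> clock=22.
Op 6: tick 5 -> clock=27. purged={c.com}
Op 7: insert b.com -> 10.0.0.6 (expiry=27+4=31). clock=27
Op 8: tick 11 -> clock=38. purged={b.com}
Op 9: tick 6 -> clock=44.
Op 10: insert d.com -> 10.0.0.5 (expiry=44+16=60). clock=44
Op 11: tick 4 -> clock=48.
Op 12: insert c.com -> 10.0.0.5 (expiry=48+6=54). clock=48
Op 13: tick 11 -> clock=59. purged={c.com}
Op 14: insert c.com -> 10.0.0.5 (expiry=59+17=76). clock=59
Op 15: tick 9 -> clock=68. purged={d.com}
Op 16: tick 8 -> clock=76. purged={c.com}
lookup a.com: not in cache (expired or never inserted)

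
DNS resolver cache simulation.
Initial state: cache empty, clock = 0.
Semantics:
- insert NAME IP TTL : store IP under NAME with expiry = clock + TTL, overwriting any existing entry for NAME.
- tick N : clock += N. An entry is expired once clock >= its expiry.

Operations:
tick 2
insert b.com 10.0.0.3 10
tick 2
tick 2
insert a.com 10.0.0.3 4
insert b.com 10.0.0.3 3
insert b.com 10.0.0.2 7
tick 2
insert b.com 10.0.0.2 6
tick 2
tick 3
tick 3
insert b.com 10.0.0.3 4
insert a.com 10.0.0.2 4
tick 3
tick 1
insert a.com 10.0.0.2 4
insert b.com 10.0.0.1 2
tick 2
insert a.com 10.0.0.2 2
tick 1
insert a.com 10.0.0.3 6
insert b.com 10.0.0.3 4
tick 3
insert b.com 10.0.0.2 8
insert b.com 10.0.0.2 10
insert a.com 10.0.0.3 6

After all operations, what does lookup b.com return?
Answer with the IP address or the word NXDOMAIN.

Answer: 10.0.0.2

Derivation:
Op 1: tick 2 -> clock=2.
Op 2: insert b.com -> 10.0.0.3 (expiry=2+10=12). clock=2
Op 3: tick 2 -> clock=4.
Op 4: tick 2 -> clock=6.
Op 5: insert a.com -> 10.0.0.3 (expiry=6+4=10). clock=6
Op 6: insert b.com -> 10.0.0.3 (expiry=6+3=9). clock=6
Op 7: insert b.com -> 10.0.0.2 (expiry=6+7=13). clock=6
Op 8: tick 2 -> clock=8.
Op 9: insert b.com -> 10.0.0.2 (expiry=8+6=14). clock=8
Op 10: tick 2 -> clock=10. purged={a.com}
Op 11: tick 3 -> clock=13.
Op 12: tick 3 -> clock=16. purged={b.com}
Op 13: insert b.com -> 10.0.0.3 (expiry=16+4=20). clock=16
Op 14: insert a.com -> 10.0.0.2 (expiry=16+4=20). clock=16
Op 15: tick 3 -> clock=19.
Op 16: tick 1 -> clock=20. purged={a.com,b.com}
Op 17: insert a.com -> 10.0.0.2 (expiry=20+4=24). clock=20
Op 18: insert b.com -> 10.0.0.1 (expiry=20+2=22). clock=20
Op 19: tick 2 -> clock=22. purged={b.com}
Op 20: insert a.com -> 10.0.0.2 (expiry=22+2=24). clock=22
Op 21: tick 1 -> clock=23.
Op 22: insert a.com -> 10.0.0.3 (expiry=23+6=29). clock=23
Op 23: insert b.com -> 10.0.0.3 (expiry=23+4=27). clock=23
Op 24: tick 3 -> clock=26.
Op 25: insert b.com -> 10.0.0.2 (expiry=26+8=34). clock=26
Op 26: insert b.com -> 10.0.0.2 (expiry=26+10=36). clock=26
Op 27: insert a.com -> 10.0.0.3 (expiry=26+6=32). clock=26
lookup b.com: present, ip=10.0.0.2 expiry=36 > clock=26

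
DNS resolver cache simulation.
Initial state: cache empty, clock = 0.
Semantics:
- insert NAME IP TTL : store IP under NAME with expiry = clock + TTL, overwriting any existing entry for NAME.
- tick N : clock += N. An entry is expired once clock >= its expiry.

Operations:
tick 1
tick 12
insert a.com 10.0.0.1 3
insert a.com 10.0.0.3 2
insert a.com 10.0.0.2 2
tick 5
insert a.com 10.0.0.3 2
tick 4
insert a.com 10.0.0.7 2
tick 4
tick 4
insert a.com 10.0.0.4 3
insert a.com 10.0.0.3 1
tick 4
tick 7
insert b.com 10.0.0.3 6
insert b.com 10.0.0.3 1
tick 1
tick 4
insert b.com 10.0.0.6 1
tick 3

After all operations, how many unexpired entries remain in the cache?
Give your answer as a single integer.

Answer: 0

Derivation:
Op 1: tick 1 -> clock=1.
Op 2: tick 12 -> clock=13.
Op 3: insert a.com -> 10.0.0.1 (expiry=13+3=16). clock=13
Op 4: insert a.com -> 10.0.0.3 (expiry=13+2=15). clock=13
Op 5: insert a.com -> 10.0.0.2 (expiry=13+2=15). clock=13
Op 6: tick 5 -> clock=18. purged={a.com}
Op 7: insert a.com -> 10.0.0.3 (expiry=18+2=20). clock=18
Op 8: tick 4 -> clock=22. purged={a.com}
Op 9: insert a.com -> 10.0.0.7 (expiry=22+2=24). clock=22
Op 10: tick 4 -> clock=26. purged={a.com}
Op 11: tick 4 -> clock=30.
Op 12: insert a.com -> 10.0.0.4 (expiry=30+3=33). clock=30
Op 13: insert a.com -> 10.0.0.3 (expiry=30+1=31). clock=30
Op 14: tick 4 -> clock=34. purged={a.com}
Op 15: tick 7 -> clock=41.
Op 16: insert b.com -> 10.0.0.3 (expiry=41+6=47). clock=41
Op 17: insert b.com -> 10.0.0.3 (expiry=41+1=42). clock=41
Op 18: tick 1 -> clock=42. purged={b.com}
Op 19: tick 4 -> clock=46.
Op 20: insert b.com -> 10.0.0.6 (expiry=46+1=47). clock=46
Op 21: tick 3 -> clock=49. purged={b.com}
Final cache (unexpired): {} -> size=0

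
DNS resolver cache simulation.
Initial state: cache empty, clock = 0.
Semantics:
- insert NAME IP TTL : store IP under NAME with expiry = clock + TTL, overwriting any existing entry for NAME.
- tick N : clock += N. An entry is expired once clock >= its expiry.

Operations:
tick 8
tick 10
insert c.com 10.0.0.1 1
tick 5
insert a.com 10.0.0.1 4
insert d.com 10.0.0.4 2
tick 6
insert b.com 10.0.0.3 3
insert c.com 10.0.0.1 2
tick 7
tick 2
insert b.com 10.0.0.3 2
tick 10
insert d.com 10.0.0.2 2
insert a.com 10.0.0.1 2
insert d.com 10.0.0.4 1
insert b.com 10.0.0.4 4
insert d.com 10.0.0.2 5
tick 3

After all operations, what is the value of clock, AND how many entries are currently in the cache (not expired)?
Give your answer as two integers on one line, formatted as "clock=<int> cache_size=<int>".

Op 1: tick 8 -> clock=8.
Op 2: tick 10 -> clock=18.
Op 3: insert c.com -> 10.0.0.1 (expiry=18+1=19). clock=18
Op 4: tick 5 -> clock=23. purged={c.com}
Op 5: insert a.com -> 10.0.0.1 (expiry=23+4=27). clock=23
Op 6: insert d.com -> 10.0.0.4 (expiry=23+2=25). clock=23
Op 7: tick 6 -> clock=29. purged={a.com,d.com}
Op 8: insert b.com -> 10.0.0.3 (expiry=29+3=32). clock=29
Op 9: insert c.com -> 10.0.0.1 (expiry=29+2=31). clock=29
Op 10: tick 7 -> clock=36. purged={b.com,c.com}
Op 11: tick 2 -> clock=38.
Op 12: insert b.com -> 10.0.0.3 (expiry=38+2=40). clock=38
Op 13: tick 10 -> clock=48. purged={b.com}
Op 14: insert d.com -> 10.0.0.2 (expiry=48+2=50). clock=48
Op 15: insert a.com -> 10.0.0.1 (expiry=48+2=50). clock=48
Op 16: insert d.com -> 10.0.0.4 (expiry=48+1=49). clock=48
Op 17: insert b.com -> 10.0.0.4 (expiry=48+4=52). clock=48
Op 18: insert d.com -> 10.0.0.2 (expiry=48+5=53). clock=48
Op 19: tick 3 -> clock=51. purged={a.com}
Final clock = 51
Final cache (unexpired): {b.com,d.com} -> size=2

Answer: clock=51 cache_size=2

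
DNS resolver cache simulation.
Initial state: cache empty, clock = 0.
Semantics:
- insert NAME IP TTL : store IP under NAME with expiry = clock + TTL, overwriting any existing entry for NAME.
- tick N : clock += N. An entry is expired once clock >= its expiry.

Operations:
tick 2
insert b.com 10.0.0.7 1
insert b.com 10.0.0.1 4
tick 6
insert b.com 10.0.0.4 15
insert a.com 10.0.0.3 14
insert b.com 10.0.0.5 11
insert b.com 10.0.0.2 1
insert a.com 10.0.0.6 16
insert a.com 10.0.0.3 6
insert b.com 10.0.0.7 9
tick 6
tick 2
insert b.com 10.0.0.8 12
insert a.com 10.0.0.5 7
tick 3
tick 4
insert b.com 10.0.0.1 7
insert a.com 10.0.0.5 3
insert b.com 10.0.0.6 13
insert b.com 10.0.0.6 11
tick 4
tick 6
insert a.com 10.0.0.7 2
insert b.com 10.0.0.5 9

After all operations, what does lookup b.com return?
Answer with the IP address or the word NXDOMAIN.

Op 1: tick 2 -> clock=2.
Op 2: insert b.com -> 10.0.0.7 (expiry=2+1=3). clock=2
Op 3: insert b.com -> 10.0.0.1 (expiry=2+4=6). clock=2
Op 4: tick 6 -> clock=8. purged={b.com}
Op 5: insert b.com -> 10.0.0.4 (expiry=8+15=23). clock=8
Op 6: insert a.com -> 10.0.0.3 (expiry=8+14=22). clock=8
Op 7: insert b.com -> 10.0.0.5 (expiry=8+11=19). clock=8
Op 8: insert b.com -> 10.0.0.2 (expiry=8+1=9). clock=8
Op 9: insert a.com -> 10.0.0.6 (expiry=8+16=24). clock=8
Op 10: insert a.com -> 10.0.0.3 (expiry=8+6=14). clock=8
Op 11: insert b.com -> 10.0.0.7 (expiry=8+9=17). clock=8
Op 12: tick 6 -> clock=14. purged={a.com}
Op 13: tick 2 -> clock=16.
Op 14: insert b.com -> 10.0.0.8 (expiry=16+12=28). clock=16
Op 15: insert a.com -> 10.0.0.5 (expiry=16+7=23). clock=16
Op 16: tick 3 -> clock=19.
Op 17: tick 4 -> clock=23. purged={a.com}
Op 18: insert b.com -> 10.0.0.1 (expiry=23+7=30). clock=23
Op 19: insert a.com -> 10.0.0.5 (expiry=23+3=26). clock=23
Op 20: insert b.com -> 10.0.0.6 (expiry=23+13=36). clock=23
Op 21: insert b.com -> 10.0.0.6 (expiry=23+11=34). clock=23
Op 22: tick 4 -> clock=27. purged={a.com}
Op 23: tick 6 -> clock=33.
Op 24: insert a.com -> 10.0.0.7 (expiry=33+2=35). clock=33
Op 25: insert b.com -> 10.0.0.5 (expiry=33+9=42). clock=33
lookup b.com: present, ip=10.0.0.5 expiry=42 > clock=33

Answer: 10.0.0.5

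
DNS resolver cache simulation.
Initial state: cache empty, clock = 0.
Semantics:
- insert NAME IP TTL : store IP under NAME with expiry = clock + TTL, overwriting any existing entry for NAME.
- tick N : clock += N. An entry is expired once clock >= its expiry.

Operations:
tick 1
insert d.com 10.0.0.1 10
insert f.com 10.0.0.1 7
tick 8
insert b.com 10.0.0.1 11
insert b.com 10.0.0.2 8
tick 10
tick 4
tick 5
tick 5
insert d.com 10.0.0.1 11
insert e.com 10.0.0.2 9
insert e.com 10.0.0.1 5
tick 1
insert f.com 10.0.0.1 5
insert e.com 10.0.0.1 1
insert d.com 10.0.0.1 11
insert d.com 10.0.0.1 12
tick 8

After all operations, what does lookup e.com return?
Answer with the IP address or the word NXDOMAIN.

Answer: NXDOMAIN

Derivation:
Op 1: tick 1 -> clock=1.
Op 2: insert d.com -> 10.0.0.1 (expiry=1+10=11). clock=1
Op 3: insert f.com -> 10.0.0.1 (expiry=1+7=8). clock=1
Op 4: tick 8 -> clock=9. purged={f.com}
Op 5: insert b.com -> 10.0.0.1 (expiry=9+11=20). clock=9
Op 6: insert b.com -> 10.0.0.2 (expiry=9+8=17). clock=9
Op 7: tick 10 -> clock=19. purged={b.com,d.com}
Op 8: tick 4 -> clock=23.
Op 9: tick 5 -> clock=28.
Op 10: tick 5 -> clock=33.
Op 11: insert d.com -> 10.0.0.1 (expiry=33+11=44). clock=33
Op 12: insert e.com -> 10.0.0.2 (expiry=33+9=42). clock=33
Op 13: insert e.com -> 10.0.0.1 (expiry=33+5=38). clock=33
Op 14: tick 1 -> clock=34.
Op 15: insert f.com -> 10.0.0.1 (expiry=34+5=39). clock=34
Op 16: insert e.com -> 10.0.0.1 (expiry=34+1=35). clock=34
Op 17: insert d.com -> 10.0.0.1 (expiry=34+11=45). clock=34
Op 18: insert d.com -> 10.0.0.1 (expiry=34+12=46). clock=34
Op 19: tick 8 -> clock=42. purged={e.com,f.com}
lookup e.com: not in cache (expired or never inserted)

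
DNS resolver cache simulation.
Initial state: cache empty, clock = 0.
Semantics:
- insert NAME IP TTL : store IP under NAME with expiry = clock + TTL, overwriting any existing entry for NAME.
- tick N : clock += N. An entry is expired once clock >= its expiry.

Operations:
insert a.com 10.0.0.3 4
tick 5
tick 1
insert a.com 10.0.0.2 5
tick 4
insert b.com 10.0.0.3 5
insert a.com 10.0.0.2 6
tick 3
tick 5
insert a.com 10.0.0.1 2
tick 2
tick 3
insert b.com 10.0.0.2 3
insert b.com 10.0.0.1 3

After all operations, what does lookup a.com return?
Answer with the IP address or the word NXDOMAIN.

Answer: NXDOMAIN

Derivation:
Op 1: insert a.com -> 10.0.0.3 (expiry=0+4=4). clock=0
Op 2: tick 5 -> clock=5. purged={a.com}
Op 3: tick 1 -> clock=6.
Op 4: insert a.com -> 10.0.0.2 (expiry=6+5=11). clock=6
Op 5: tick 4 -> clock=10.
Op 6: insert b.com -> 10.0.0.3 (expiry=10+5=15). clock=10
Op 7: insert a.com -> 10.0.0.2 (expiry=10+6=16). clock=10
Op 8: tick 3 -> clock=13.
Op 9: tick 5 -> clock=18. purged={a.com,b.com}
Op 10: insert a.com -> 10.0.0.1 (expiry=18+2=20). clock=18
Op 11: tick 2 -> clock=20. purged={a.com}
Op 12: tick 3 -> clock=23.
Op 13: insert b.com -> 10.0.0.2 (expiry=23+3=26). clock=23
Op 14: insert b.com -> 10.0.0.1 (expiry=23+3=26). clock=23
lookup a.com: not in cache (expired or never inserted)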